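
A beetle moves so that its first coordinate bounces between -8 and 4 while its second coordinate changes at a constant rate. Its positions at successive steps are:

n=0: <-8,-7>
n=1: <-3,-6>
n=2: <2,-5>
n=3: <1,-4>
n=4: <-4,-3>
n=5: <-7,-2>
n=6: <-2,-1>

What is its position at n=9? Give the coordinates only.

The first coordinate reflects between -8 and 4, moving 5 per step.
  step 7: -2 → 3
  step 8: 3 → 0
  step 9: 0 → -5
The second coordinate changes by +1 each step: at step 9 it is 2.

<-5,2>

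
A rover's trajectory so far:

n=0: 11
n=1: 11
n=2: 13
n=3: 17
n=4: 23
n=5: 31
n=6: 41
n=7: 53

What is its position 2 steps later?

83

First differences are +0, +2, +4, +6, +8, +10, +12; their common second difference is +2 (constant acceleration).
step 8: 53 + 14 → 67
step 9: 67 + 16 → 83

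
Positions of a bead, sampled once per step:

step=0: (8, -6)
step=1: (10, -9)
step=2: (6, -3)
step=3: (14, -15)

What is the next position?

(-2, 9)

The jumps are (+2, -3), (-4, +6), (+8, -12) — a geometric progression with ratio -2.
step 4: (14, -15) + (-16, +24) → (-2, 9)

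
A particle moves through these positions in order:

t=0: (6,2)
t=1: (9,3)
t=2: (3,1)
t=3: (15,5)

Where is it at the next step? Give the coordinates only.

(-9,-3)

The jumps are (+3,+1), (-6,-2), (+12,+4) — a geometric progression with ratio -2.
step 4: (15,5) + (-24,-8) → (-9,-3)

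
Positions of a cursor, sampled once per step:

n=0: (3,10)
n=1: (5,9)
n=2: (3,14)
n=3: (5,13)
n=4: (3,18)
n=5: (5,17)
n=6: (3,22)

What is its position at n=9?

(5,25)

The moves between consecutive positions are (+2,-1), (-2,+5), (+2,-1), (-2,+5), (+2,-1), (-2,+5); they repeat the 2-cycle [(+2,-1), (-2,+5)].
step 7: apply (+2,-1) → (5,21)
step 8: apply (-2,+5) → (3,26)
step 9: apply (+2,-1) → (5,25)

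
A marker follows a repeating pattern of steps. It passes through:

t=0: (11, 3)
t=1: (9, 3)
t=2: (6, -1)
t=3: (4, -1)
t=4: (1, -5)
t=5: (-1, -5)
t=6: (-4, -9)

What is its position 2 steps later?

(-9, -13)

The moves between consecutive positions are (-2, +0), (-3, -4), (-2, +0), (-3, -4), (-2, +0), (-3, -4); they repeat the 2-cycle [(-2, +0), (-3, -4)].
step 7: apply (-2, +0) → (-6, -9)
step 8: apply (-3, -4) → (-9, -13)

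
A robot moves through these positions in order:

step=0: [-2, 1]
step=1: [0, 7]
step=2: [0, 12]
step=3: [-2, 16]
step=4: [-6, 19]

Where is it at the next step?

[-12, 21]

First differences are [+2, +6], [+0, +5], [-2, +4], [-4, +3]; their common second difference is [-2, -1] (constant acceleration).
step 5: [-6, 19] + [-6, +2] → [-12, 21]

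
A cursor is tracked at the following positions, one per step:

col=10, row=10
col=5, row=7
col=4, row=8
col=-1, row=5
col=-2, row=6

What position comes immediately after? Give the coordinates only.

Step-to-step displacements: (-5, -3), (-1, +1), (-5, -3), (-1, +1) — a repeating cycle of length 2.
step 5: apply (-5, -3) → col=-7, row=3

col=-7, row=3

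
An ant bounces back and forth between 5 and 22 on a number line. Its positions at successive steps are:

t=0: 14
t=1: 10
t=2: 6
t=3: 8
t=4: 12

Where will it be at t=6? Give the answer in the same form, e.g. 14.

The value travels 4 per step and bounces off the walls at 5 and 22.
  step 5: 12 → 16
  step 6: 16 → 20

20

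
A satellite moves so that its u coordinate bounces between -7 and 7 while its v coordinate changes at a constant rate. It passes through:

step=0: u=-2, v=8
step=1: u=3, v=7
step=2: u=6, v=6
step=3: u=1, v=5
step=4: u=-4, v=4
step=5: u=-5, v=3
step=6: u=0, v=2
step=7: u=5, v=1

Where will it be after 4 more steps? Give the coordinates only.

u=-3, v=-3

The u coordinate travels 5 per step and bounces off the walls at -7 and 7.
  step 8: 5 → 4
  step 9: 4 → -1
  step 10: -1 → -6
  step 11: -6 → -3
The v coordinate changes by -1 each step: at step 11 it is -3.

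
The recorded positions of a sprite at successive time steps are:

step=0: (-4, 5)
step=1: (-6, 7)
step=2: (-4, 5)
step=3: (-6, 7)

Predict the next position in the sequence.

The jumps are (-2, +2), (+2, -2), (-2, +2) — a geometric progression with ratio -1.
step 4: (-6, 7) + (+2, -2) → (-4, 5)

(-4, 5)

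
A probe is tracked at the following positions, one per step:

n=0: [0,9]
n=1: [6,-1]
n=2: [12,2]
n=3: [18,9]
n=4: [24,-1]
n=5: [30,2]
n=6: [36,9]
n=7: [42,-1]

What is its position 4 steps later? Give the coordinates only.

[66,2]

First: linear, +6 per step → 66 at step 11.
Second: cycles through 9, -1, 2 every 3 steps. Step 11 lands at position 2 of the cycle → 2.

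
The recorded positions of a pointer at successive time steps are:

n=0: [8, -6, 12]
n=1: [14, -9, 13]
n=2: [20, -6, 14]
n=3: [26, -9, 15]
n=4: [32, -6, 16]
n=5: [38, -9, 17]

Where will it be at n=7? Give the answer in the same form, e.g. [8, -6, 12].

The first coordinate changes by +6 each step, so at step 7 it is 8 + 7·(6) = 50.
The second coordinate repeats the cycle [-6, -9] with period 2; step 7 mod 2 = 1, giving -9.
The third coordinate changes by +1 each step, so at step 7 it is 12 + 7·(1) = 19.

[50, -9, 19]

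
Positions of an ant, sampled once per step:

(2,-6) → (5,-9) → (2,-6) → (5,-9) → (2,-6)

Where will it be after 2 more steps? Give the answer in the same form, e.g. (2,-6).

(2,-6)

The jumps are (+3,-3), (-3,+3), (+3,-3), (-3,+3) — a geometric progression with ratio -1.
step 5: (2,-6) + (+3,-3) → (5,-9)
step 6: (5,-9) + (-3,+3) → (2,-6)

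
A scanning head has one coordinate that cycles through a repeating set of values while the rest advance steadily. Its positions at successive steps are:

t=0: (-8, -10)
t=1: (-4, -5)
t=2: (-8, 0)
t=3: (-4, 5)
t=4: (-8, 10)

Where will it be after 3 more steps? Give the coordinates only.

The first coordinate repeats the cycle [-8, -4] with period 2; step 7 mod 2 = 1, giving -4.
The second coordinate changes by +5 each step, so at step 7 it is -10 + 7·(5) = 25.

(-4, 25)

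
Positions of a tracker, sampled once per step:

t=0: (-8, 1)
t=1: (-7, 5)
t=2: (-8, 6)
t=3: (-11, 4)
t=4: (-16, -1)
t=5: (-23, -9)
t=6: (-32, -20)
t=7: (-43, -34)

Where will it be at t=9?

Taking differences between consecutive positions: (+1, +4), (-1, +1), (-3, -2), (-5, -5), (-7, -8), (-9, -11), (-11, -14). These grow by (-2, -3) each step.
step 8: (-43, -34) + (-13, -17) → (-56, -51)
step 9: (-56, -51) + (-15, -20) → (-71, -71)

(-71, -71)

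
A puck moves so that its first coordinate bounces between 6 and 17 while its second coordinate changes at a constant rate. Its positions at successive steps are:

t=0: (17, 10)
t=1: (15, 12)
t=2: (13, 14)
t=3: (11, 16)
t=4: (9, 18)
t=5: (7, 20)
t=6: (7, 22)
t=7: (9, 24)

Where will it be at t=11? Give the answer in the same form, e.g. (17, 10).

The first coordinate travels 2 per step and bounces off the walls at 6 and 17.
  step 8: 9 → 11
  step 9: 11 → 13
  step 10: 13 → 15
  step 11: 15 → 17
The second coordinate changes by +2 each step: at step 11 it is 32.

(17, 32)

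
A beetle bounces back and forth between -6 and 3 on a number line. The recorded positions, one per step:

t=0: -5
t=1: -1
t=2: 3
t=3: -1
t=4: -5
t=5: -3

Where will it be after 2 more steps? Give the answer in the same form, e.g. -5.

The value reflects between -6 and 3, moving 4 per step.
  step 6: -3 → 1
  step 7: 1 → 1

1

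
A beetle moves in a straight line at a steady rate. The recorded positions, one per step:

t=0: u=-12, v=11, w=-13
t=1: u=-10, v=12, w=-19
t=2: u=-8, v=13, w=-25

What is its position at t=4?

u=-4, v=15, w=-37

The position changes by (+2, +1, -6) every step.
step 3: u=-8, v=13, w=-25 + (+2, +1, -6) → u=-6, v=14, w=-31
step 4: u=-6, v=14, w=-31 + (+2, +1, -6) → u=-4, v=15, w=-37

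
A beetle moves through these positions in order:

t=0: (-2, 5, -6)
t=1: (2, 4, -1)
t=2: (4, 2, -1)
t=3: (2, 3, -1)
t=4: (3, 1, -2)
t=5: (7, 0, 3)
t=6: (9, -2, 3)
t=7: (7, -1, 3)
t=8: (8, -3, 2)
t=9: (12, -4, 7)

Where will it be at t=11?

(12, -5, 7)

Differencing gives (+4, -1, +5), (+2, -2, +0), (-2, +1, +0), (+1, -2, -1), (+4, -1, +5), (+2, -2, +0), (-2, +1, +0), (+1, -2, -1), (+4, -1, +5). This is the pattern (+4, -1, +5), (+2, -2, +0), (-2, +1, +0), (+1, -2, -1) repeated.
step 10: apply (+2, -2, +0) → (14, -6, 7)
step 11: apply (-2, +1, +0) → (12, -5, 7)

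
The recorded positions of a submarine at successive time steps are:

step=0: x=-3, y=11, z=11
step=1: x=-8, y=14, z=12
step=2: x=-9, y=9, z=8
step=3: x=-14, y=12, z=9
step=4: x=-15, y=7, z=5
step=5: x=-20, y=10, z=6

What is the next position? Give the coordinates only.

Differencing gives (-5,+3,+1), (-1,-5,-4), (-5,+3,+1), (-1,-5,-4), (-5,+3,+1). This is the pattern (-5,+3,+1), (-1,-5,-4) repeated.
step 6: apply (-1,-5,-4) → x=-21, y=5, z=2

x=-21, y=5, z=2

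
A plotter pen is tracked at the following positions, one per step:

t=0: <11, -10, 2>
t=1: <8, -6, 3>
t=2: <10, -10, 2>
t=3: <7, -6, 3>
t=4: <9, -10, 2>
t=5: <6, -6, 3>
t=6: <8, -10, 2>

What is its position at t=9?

<4, -6, 3>

Differencing gives <-3, +4, +1>, <+2, -4, -1>, <-3, +4, +1>, <+2, -4, -1>, <-3, +4, +1>, <+2, -4, -1>. This is the pattern <-3, +4, +1>, <+2, -4, -1> repeated.
step 7: apply <-3, +4, +1> → <5, -6, 3>
step 8: apply <+2, -4, -1> → <7, -10, 2>
step 9: apply <-3, +4, +1> → <4, -6, 3>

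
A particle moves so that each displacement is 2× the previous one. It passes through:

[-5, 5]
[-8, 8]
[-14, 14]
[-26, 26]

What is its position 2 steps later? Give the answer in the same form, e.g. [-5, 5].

[-98, 98]

Consecutive displacements [-3, +3], [-6, +6], [-12, +12] scale by a factor of 2 each step.
step 4: [-26, 26] + [-24, +24] → [-50, 50]
step 5: [-50, 50] + [-48, +48] → [-98, 98]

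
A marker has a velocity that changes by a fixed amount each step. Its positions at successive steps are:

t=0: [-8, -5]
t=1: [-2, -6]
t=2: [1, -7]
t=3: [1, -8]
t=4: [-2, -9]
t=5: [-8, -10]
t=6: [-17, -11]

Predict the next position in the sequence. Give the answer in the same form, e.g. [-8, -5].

Successive displacements: [+6, -1], [+3, -1], [+0, -1], [-3, -1], [-6, -1], [-9, -1] — each changes by [-3, +0].
step 7: [-17, -11] + [-12, -1] → [-29, -12]

[-29, -12]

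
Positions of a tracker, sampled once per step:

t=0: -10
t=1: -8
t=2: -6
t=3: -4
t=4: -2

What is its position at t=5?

The position changes by +2 every step.
step 5: -2 + 2 → 0

0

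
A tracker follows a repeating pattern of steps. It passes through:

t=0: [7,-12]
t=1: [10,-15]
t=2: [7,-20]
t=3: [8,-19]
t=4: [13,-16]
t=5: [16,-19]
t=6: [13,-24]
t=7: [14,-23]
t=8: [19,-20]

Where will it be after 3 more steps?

Step-to-step displacements: [+3,-3], [-3,-5], [+1,+1], [+5,+3], [+3,-3], [-3,-5], [+1,+1], [+5,+3] — a repeating cycle of length 4.
step 9: apply [+3,-3] → [22,-23]
step 10: apply [-3,-5] → [19,-28]
step 11: apply [+1,+1] → [20,-27]

[20,-27]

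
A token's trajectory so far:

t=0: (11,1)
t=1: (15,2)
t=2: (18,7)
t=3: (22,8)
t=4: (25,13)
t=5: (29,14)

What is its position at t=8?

Step-to-step displacements: (+4,+1), (+3,+5), (+4,+1), (+3,+5), (+4,+1) — a repeating cycle of length 2.
step 6: apply (+3,+5) → (32,19)
step 7: apply (+4,+1) → (36,20)
step 8: apply (+3,+5) → (39,25)

(39,25)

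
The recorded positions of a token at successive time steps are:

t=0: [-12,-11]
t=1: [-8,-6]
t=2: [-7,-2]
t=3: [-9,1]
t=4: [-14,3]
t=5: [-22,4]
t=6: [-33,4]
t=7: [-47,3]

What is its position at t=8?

Taking differences between consecutive positions: [+4,+5], [+1,+4], [-2,+3], [-5,+2], [-8,+1], [-11,+0], [-14,-1]. These grow by [-3,-1] each step.
step 8: [-47,3] + [-17,-2] → [-64,1]

[-64,1]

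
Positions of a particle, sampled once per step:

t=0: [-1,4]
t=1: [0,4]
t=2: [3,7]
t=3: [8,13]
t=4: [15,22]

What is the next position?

[24,34]

Taking differences between consecutive positions: [+1,+0], [+3,+3], [+5,+6], [+7,+9]. These grow by [+2,+3] each step.
step 5: [15,22] + [+9,+12] → [24,34]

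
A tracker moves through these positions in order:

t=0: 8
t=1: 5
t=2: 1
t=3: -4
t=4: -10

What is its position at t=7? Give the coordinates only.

Taking differences between consecutive positions: -3, -4, -5, -6. These grow by -1 each step.
step 5: -10 − 7 → -17
step 6: -17 − 8 → -25
step 7: -25 − 9 → -34

-34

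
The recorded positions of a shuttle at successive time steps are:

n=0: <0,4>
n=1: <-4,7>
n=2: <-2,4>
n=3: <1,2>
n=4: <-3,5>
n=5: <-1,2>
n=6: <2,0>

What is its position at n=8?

<0,0>

Differencing gives <-4,+3>, <+2,-3>, <+3,-2>, <-4,+3>, <+2,-3>, <+3,-2>. This is the pattern <-4,+3>, <+2,-3>, <+3,-2> repeated.
step 7: apply <-4,+3> → <-2,3>
step 8: apply <+2,-3> → <0,0>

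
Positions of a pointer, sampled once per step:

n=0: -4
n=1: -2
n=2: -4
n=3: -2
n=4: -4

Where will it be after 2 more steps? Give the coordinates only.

-4

Step-to-step displacements: +2, -2, +2, -2; each is -1× the previous.
step 5: -4 + 2 → -2
step 6: -2 − 2 → -4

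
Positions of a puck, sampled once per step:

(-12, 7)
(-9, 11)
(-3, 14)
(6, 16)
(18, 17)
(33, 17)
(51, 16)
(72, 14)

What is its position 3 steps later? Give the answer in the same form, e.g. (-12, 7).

(153, 2)

Taking differences between consecutive positions: (+3, +4), (+6, +3), (+9, +2), (+12, +1), (+15, +0), (+18, -1), (+21, -2). These grow by (+3, -1) each step.
step 8: (72, 14) + (+24, -3) → (96, 11)
step 9: (96, 11) + (+27, -4) → (123, 7)
step 10: (123, 7) + (+30, -5) → (153, 2)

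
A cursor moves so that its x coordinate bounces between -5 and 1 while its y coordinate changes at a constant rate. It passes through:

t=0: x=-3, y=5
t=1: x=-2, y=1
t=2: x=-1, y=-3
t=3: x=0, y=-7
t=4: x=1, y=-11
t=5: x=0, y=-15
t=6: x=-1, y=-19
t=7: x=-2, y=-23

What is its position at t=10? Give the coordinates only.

The x coordinate reflects between -5 and 1, moving 1 per step.
  step 8: -2 → -3
  step 9: -3 → -4
  step 10: -4 → -5
The y coordinate changes by -4 each step: at step 10 it is -35.

x=-5, y=-35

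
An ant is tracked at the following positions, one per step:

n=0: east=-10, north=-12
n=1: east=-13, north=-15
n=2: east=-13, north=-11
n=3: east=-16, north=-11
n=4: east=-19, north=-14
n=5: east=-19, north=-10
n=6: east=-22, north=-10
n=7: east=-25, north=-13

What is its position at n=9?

The moves between consecutive positions are (-3,-3), (+0,+4), (-3,+0), (-3,-3), (+0,+4), (-3,+0), (-3,-3); they repeat the 3-cycle [(-3,-3), (+0,+4), (-3,+0)].
step 8: apply (+0,+4) → east=-25, north=-9
step 9: apply (-3,+0) → east=-28, north=-9

east=-28, north=-9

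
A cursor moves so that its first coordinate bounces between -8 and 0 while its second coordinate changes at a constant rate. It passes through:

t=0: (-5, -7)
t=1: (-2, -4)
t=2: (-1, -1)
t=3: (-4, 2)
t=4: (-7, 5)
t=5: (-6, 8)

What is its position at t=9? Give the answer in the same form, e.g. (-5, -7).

The first coordinate reflects between -8 and 0, moving 3 per step.
  step 6: -6 → -3
  step 7: -3 → 0
  step 8: 0 → -3
  step 9: -3 → -6
The second coordinate changes by +3 each step: at step 9 it is 20.

(-6, 20)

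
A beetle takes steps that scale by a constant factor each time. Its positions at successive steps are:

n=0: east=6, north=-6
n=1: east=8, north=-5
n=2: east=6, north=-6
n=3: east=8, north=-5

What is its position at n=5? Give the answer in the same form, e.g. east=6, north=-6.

east=8, north=-5

The jumps are (+2, +1), (-2, -1), (+2, +1) — a geometric progression with ratio -1.
step 4: east=8, north=-5 + (-2, -1) → east=6, north=-6
step 5: east=6, north=-6 + (+2, +1) → east=8, north=-5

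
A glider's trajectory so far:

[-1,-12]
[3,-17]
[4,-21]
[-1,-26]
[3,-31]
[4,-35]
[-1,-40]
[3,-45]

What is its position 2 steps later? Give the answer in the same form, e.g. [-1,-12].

[-1,-54]

The moves between consecutive positions are [+4,-5], [+1,-4], [-5,-5], [+4,-5], [+1,-4], [-5,-5], [+4,-5]; they repeat the 3-cycle [[+4,-5], [+1,-4], [-5,-5]].
step 8: apply [+1,-4] → [4,-49]
step 9: apply [-5,-5] → [-1,-54]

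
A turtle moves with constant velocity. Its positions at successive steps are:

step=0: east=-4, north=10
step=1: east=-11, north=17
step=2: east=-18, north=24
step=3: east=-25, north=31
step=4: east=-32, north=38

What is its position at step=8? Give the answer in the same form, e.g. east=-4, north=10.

east=-60, north=66

Each step adds (-7, +7) to the position.
step 5: east=-32, north=38 + (-7, +7) → east=-39, north=45
step 6: east=-39, north=45 + (-7, +7) → east=-46, north=52
step 7: east=-46, north=52 + (-7, +7) → east=-53, north=59
step 8: east=-53, north=59 + (-7, +7) → east=-60, north=66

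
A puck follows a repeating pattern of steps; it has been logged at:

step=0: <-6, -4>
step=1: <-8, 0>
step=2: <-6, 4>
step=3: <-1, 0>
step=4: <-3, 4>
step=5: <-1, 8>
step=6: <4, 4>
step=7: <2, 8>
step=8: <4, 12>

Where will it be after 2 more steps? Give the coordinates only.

Differencing gives <-2, +4>, <+2, +4>, <+5, -4>, <-2, +4>, <+2, +4>, <+5, -4>, <-2, +4>, <+2, +4>. This is the pattern <-2, +4>, <+2, +4>, <+5, -4> repeated.
step 9: apply <+5, -4> → <9, 8>
step 10: apply <-2, +4> → <7, 12>

<7, 12>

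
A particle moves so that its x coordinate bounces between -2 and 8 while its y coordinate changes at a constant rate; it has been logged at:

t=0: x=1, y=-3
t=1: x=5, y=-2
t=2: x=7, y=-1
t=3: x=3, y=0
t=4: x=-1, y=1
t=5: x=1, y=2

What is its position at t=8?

The x coordinate reflects between -2 and 8, moving 4 per step.
  step 6: 1 → 5
  step 7: 5 → 7
  step 8: 7 → 3
The y coordinate changes by +1 each step: at step 8 it is 5.

x=3, y=5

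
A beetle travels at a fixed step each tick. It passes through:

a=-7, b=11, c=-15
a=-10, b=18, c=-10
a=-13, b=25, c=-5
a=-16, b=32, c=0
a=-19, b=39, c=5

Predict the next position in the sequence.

a=-22, b=46, c=10

Each step adds (-3, +7, +5) to the position.
step 5: a=-19, b=39, c=5 + (-3, +7, +5) → a=-22, b=46, c=10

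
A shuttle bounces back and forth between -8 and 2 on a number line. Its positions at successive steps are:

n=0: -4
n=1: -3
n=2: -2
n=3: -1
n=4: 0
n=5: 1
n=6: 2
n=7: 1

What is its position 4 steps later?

-3

The value travels 1 per step and bounces off the walls at -8 and 2.
  step 8: 1 → 0
  step 9: 0 → -1
  step 10: -1 → -2
  step 11: -2 → -3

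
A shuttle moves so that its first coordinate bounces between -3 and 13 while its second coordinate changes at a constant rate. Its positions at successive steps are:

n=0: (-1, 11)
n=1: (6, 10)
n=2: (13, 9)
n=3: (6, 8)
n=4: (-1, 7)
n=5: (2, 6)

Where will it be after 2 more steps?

(10, 4)

The first coordinate travels 7 per step and bounces off the walls at -3 and 13.
  step 6: 2 → 9
  step 7: 9 → 10
The second coordinate changes by -1 each step: at step 7 it is 4.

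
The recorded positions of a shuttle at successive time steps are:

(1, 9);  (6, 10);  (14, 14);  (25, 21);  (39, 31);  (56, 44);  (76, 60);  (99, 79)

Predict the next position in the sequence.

(125, 101)

Taking differences between consecutive positions: (+5, +1), (+8, +4), (+11, +7), (+14, +10), (+17, +13), (+20, +16), (+23, +19). These grow by (+3, +3) each step.
step 8: (99, 79) + (+26, +22) → (125, 101)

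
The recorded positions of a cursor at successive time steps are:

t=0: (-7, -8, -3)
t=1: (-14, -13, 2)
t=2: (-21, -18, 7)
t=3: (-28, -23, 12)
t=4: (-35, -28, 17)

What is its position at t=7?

Constant displacement of (-7, -5, +5) per step.
step 5: (-35, -28, 17) + (-7, -5, +5) → (-42, -33, 22)
step 6: (-42, -33, 22) + (-7, -5, +5) → (-49, -38, 27)
step 7: (-49, -38, 27) + (-7, -5, +5) → (-56, -43, 32)

(-56, -43, 32)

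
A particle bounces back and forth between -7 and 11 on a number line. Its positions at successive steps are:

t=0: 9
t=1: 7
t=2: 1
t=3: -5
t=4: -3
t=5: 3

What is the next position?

9

The value travels 6 per step and bounces off the walls at -7 and 11.
  step 6: 3 → 9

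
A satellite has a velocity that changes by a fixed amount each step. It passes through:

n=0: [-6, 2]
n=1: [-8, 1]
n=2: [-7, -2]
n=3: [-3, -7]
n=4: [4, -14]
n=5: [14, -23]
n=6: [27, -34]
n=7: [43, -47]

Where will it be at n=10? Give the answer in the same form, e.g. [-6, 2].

[109, -98]

Successive displacements: [-2, -1], [+1, -3], [+4, -5], [+7, -7], [+10, -9], [+13, -11], [+16, -13] — each changes by [+3, -2].
step 8: [43, -47] + [+19, -15] → [62, -62]
step 9: [62, -62] + [+22, -17] → [84, -79]
step 10: [84, -79] + [+25, -19] → [109, -98]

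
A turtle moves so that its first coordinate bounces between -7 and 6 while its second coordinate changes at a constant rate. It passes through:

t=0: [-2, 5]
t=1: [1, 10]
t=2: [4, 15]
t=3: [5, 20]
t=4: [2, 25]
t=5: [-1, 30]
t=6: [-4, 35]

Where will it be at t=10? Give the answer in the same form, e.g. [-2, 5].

[2, 55]

The first coordinate travels 3 per step and bounces off the walls at -7 and 6.
  step 7: -4 → -7
  step 8: -7 → -4
  step 9: -4 → -1
  step 10: -1 → 2
The second coordinate changes by +5 each step: at step 10 it is 55.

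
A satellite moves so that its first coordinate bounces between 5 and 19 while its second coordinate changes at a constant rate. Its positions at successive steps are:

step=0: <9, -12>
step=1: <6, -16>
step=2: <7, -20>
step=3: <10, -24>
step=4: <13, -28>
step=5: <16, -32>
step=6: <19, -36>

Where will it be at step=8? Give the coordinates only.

The first coordinate travels 3 per step and bounces off the walls at 5 and 19.
  step 7: 19 → 16
  step 8: 16 → 13
The second coordinate changes by -4 each step: at step 8 it is -44.

<13, -44>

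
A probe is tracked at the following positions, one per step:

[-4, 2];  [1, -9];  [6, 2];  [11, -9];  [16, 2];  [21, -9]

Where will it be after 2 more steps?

First: linear, +5 per step → 31 at step 7.
Second: cycles through 2, -9 every 2 steps. Step 7 lands at position 1 of the cycle → -9.

[31, -9]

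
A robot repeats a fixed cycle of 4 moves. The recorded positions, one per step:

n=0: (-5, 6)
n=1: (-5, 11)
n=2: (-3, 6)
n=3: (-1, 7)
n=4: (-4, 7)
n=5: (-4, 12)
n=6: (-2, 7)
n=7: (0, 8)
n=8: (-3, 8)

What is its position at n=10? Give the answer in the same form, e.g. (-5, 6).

Step-to-step displacements: (+0, +5), (+2, -5), (+2, +1), (-3, +0), (+0, +5), (+2, -5), (+2, +1), (-3, +0) — a repeating cycle of length 4.
step 9: apply (+0, +5) → (-3, 13)
step 10: apply (+2, -5) → (-1, 8)

(-1, 8)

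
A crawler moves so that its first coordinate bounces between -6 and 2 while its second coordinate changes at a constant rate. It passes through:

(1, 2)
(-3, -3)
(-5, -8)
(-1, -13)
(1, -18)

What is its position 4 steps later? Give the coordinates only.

The first coordinate reflects between -6 and 2, moving 4 per step.
  step 5: 1 → -3
  step 6: -3 → -5
  step 7: -5 → -1
  step 8: -1 → 1
The second coordinate changes by -5 each step: at step 8 it is -38.

(1, -38)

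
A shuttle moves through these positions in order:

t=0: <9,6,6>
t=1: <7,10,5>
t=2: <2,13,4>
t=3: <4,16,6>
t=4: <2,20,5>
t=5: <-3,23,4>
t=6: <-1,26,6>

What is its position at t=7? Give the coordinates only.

Differencing gives <-2,+4,-1>, <-5,+3,-1>, <+2,+3,+2>, <-2,+4,-1>, <-5,+3,-1>, <+2,+3,+2>. This is the pattern <-2,+4,-1>, <-5,+3,-1>, <+2,+3,+2> repeated.
step 7: apply <-2,+4,-1> → <-3,30,5>

<-3,30,5>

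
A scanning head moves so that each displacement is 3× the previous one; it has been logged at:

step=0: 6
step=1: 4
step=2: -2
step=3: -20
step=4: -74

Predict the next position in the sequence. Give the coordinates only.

-236

Consecutive displacements -2, -6, -18, -54 scale by a factor of 3 each step.
step 5: -74 − 162 → -236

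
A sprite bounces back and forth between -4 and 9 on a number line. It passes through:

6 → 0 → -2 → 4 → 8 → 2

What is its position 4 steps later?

4

The value travels 6 per step and bounces off the walls at -4 and 9.
  step 6: 2 → -4
  step 7: -4 → 2
  step 8: 2 → 8
  step 9: 8 → 4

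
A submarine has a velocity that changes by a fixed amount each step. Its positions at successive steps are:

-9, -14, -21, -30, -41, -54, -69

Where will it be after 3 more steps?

Successive displacements: -5, -7, -9, -11, -13, -15 — each changes by -2.
step 7: -69 − 17 → -86
step 8: -86 − 19 → -105
step 9: -105 − 21 → -126

-126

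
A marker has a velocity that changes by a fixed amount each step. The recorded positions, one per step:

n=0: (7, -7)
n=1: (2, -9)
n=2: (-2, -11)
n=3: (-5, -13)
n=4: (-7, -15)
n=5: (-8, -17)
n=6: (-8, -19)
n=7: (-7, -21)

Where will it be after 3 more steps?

Successive displacements: (-5, -2), (-4, -2), (-3, -2), (-2, -2), (-1, -2), (+0, -2), (+1, -2) — each changes by (+1, +0).
step 8: (-7, -21) + (+2, -2) → (-5, -23)
step 9: (-5, -23) + (+3, -2) → (-2, -25)
step 10: (-2, -25) + (+4, -2) → (2, -27)

(2, -27)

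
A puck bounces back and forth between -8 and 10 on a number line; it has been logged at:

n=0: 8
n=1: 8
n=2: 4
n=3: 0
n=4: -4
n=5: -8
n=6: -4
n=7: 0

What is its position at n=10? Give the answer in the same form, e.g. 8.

The value travels 4 per step and bounces off the walls at -8 and 10.
  step 8: 0 → 4
  step 9: 4 → 8
  step 10: 8 → 8

8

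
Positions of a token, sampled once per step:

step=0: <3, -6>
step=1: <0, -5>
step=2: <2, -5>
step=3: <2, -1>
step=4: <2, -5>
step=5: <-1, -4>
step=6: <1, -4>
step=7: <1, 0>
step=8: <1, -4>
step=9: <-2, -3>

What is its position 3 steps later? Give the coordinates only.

Step-to-step displacements: <-3, +1>, <+2, +0>, <+0, +4>, <+0, -4>, <-3, +1>, <+2, +0>, <+0, +4>, <+0, -4>, <-3, +1> — a repeating cycle of length 4.
step 10: apply <+2, +0> → <0, -3>
step 11: apply <+0, +4> → <0, 1>
step 12: apply <+0, -4> → <0, -3>

<0, -3>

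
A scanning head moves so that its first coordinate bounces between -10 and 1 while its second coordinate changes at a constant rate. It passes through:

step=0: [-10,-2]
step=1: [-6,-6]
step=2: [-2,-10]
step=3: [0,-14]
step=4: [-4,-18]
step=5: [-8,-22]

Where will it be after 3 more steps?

[0,-34]

The first coordinate travels 4 per step and bounces off the walls at -10 and 1.
  step 6: -8 → -8
  step 7: -8 → -4
  step 8: -4 → 0
The second coordinate changes by -4 each step: at step 8 it is -34.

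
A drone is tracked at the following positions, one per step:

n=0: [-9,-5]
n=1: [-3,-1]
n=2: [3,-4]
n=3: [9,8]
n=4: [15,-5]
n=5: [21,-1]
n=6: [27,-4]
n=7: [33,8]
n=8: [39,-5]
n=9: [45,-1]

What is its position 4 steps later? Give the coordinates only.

[69,-1]

First: linear, +6 per step → 69 at step 13.
Second: cycles through -5, -1, -4, 8 every 4 steps. Step 13 lands at position 1 of the cycle → -1.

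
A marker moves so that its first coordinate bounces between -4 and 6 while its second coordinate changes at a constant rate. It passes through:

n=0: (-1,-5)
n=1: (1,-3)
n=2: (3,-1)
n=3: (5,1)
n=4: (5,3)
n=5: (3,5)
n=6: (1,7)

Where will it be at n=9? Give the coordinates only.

The first coordinate travels 2 per step and bounces off the walls at -4 and 6.
  step 7: 1 → -1
  step 8: -1 → -3
  step 9: -3 → -3
The second coordinate changes by +2 each step: at step 9 it is 13.

(-3,13)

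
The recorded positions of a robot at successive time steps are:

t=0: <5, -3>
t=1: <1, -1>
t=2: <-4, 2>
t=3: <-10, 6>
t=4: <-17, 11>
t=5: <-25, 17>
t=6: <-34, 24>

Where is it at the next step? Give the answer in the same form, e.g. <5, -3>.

Successive displacements: <-4, +2>, <-5, +3>, <-6, +4>, <-7, +5>, <-8, +6>, <-9, +7> — each changes by <-1, +1>.
step 7: <-34, 24> + <-10, +8> → <-44, 32>

<-44, 32>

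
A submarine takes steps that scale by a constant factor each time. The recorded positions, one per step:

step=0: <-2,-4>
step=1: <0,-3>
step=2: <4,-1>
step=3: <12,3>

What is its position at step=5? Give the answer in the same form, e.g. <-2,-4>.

Step-to-step displacements: <+2,+1>, <+4,+2>, <+8,+4>; each is 2× the previous.
step 4: <12,3> + <+16,+8> → <28,11>
step 5: <28,11> + <+32,+16> → <60,27>

<60,27>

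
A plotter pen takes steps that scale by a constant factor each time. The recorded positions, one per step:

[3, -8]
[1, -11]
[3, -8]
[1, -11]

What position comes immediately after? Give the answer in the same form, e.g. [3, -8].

Consecutive displacements [-2, -3], [+2, +3], [-2, -3] scale by a factor of -1 each step.
step 4: [1, -11] + [+2, +3] → [3, -8]

[3, -8]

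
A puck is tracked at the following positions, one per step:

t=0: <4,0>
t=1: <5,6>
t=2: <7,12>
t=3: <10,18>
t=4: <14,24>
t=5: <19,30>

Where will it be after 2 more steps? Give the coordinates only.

<32,42>

Taking differences between consecutive positions: <+1,+6>, <+2,+6>, <+3,+6>, <+4,+6>, <+5,+6>. These grow by <+1,+0> each step.
step 6: <19,30> + <+6,+6> → <25,36>
step 7: <25,36> + <+7,+6> → <32,42>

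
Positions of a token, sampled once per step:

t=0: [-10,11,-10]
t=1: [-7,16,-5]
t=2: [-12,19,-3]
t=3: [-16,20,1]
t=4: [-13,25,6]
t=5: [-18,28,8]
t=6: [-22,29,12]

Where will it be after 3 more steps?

Step-to-step displacements: [+3,+5,+5], [-5,+3,+2], [-4,+1,+4], [+3,+5,+5], [-5,+3,+2], [-4,+1,+4] — a repeating cycle of length 3.
step 7: apply [+3,+5,+5] → [-19,34,17]
step 8: apply [-5,+3,+2] → [-24,37,19]
step 9: apply [-4,+1,+4] → [-28,38,23]

[-28,38,23]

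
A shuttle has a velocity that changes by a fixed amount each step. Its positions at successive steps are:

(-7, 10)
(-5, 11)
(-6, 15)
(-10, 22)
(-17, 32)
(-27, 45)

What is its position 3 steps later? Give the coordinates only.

(-75, 102)

Taking differences between consecutive positions: (+2, +1), (-1, +4), (-4, +7), (-7, +10), (-10, +13). These grow by (-3, +3) each step.
step 6: (-27, 45) + (-13, +16) → (-40, 61)
step 7: (-40, 61) + (-16, +19) → (-56, 80)
step 8: (-56, 80) + (-19, +22) → (-75, 102)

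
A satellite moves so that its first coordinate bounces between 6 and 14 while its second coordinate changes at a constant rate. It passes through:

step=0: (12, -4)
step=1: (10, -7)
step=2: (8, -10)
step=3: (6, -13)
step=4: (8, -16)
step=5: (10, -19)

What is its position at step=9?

(10, -31)

The first coordinate travels 2 per step and bounces off the walls at 6 and 14.
  step 6: 10 → 12
  step 7: 12 → 14
  step 8: 14 → 12
  step 9: 12 → 10
The second coordinate changes by -3 each step: at step 9 it is -31.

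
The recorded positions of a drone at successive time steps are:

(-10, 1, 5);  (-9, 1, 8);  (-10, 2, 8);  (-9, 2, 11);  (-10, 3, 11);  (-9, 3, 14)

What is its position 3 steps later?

Differencing gives (+1, +0, +3), (-1, +1, +0), (+1, +0, +3), (-1, +1, +0), (+1, +0, +3). This is the pattern (+1, +0, +3), (-1, +1, +0) repeated.
step 6: apply (-1, +1, +0) → (-10, 4, 14)
step 7: apply (+1, +0, +3) → (-9, 4, 17)
step 8: apply (-1, +1, +0) → (-10, 5, 17)

(-10, 5, 17)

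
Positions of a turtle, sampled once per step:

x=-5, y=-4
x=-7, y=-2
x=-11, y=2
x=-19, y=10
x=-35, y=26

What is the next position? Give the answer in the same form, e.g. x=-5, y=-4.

The jumps are (-2, +2), (-4, +4), (-8, +8), (-16, +16) — a geometric progression with ratio 2.
step 5: x=-35, y=26 + (-32, +32) → x=-67, y=58

x=-67, y=58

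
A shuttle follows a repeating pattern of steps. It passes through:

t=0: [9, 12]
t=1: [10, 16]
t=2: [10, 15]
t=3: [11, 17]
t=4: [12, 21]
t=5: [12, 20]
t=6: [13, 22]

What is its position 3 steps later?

[15, 27]

Step-to-step displacements: [+1, +4], [+0, -1], [+1, +2], [+1, +4], [+0, -1], [+1, +2] — a repeating cycle of length 3.
step 7: apply [+1, +4] → [14, 26]
step 8: apply [+0, -1] → [14, 25]
step 9: apply [+1, +2] → [15, 27]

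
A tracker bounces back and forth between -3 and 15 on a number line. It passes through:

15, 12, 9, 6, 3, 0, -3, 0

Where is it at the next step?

3

The value reflects between -3 and 15, moving 3 per step.
  step 8: 0 → 3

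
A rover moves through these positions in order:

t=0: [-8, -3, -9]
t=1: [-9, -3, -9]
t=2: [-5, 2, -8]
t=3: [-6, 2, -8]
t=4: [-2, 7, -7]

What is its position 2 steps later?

The moves between consecutive positions are [-1, +0, +0], [+4, +5, +1], [-1, +0, +0], [+4, +5, +1]; they repeat the 2-cycle [[-1, +0, +0], [+4, +5, +1]].
step 5: apply [-1, +0, +0] → [-3, 7, -7]
step 6: apply [+4, +5, +1] → [1, 12, -6]

[1, 12, -6]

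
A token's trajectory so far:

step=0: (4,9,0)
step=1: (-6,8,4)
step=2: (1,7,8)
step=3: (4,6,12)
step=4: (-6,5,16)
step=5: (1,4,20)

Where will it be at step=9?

(4,0,36)

The first coordinate repeats the cycle [4, -6, 1] with period 3; step 9 mod 3 = 0, giving 4.
The second coordinate changes by -1 each step, so at step 9 it is 9 + 9·(-1) = 0.
The third coordinate changes by +4 each step, so at step 9 it is 0 + 9·(4) = 36.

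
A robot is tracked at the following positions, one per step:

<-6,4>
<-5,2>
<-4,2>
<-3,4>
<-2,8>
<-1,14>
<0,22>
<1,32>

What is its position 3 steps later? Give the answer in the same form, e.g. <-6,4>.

<4,74>

First differences are <+1,-2>, <+1,+0>, <+1,+2>, <+1,+4>, <+1,+6>, <+1,+8>, <+1,+10>; their common second difference is <+0,+2> (constant acceleration).
step 8: <1,32> + <+1,+12> → <2,44>
step 9: <2,44> + <+1,+14> → <3,58>
step 10: <3,58> + <+1,+16> → <4,74>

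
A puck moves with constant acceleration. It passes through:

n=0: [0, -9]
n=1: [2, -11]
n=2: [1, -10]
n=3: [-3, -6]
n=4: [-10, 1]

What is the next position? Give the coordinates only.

Successive displacements: [+2, -2], [-1, +1], [-4, +4], [-7, +7] — each changes by [-3, +3].
step 5: [-10, 1] + [-10, +10] → [-20, 11]

[-20, 11]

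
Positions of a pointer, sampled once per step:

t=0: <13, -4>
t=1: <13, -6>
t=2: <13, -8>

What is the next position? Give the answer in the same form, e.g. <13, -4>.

The position changes by <+0, -2> every step.
step 3: <13, -8> + <+0, -2> → <13, -10>

<13, -10>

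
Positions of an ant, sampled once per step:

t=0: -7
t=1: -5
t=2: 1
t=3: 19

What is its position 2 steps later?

235

Step-to-step displacements: +2, +6, +18; each is 3× the previous.
step 4: 19 + 54 → 73
step 5: 73 + 162 → 235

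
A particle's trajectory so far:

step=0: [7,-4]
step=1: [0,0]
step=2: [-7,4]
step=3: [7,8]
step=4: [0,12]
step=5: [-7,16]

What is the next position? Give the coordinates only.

First: cycles through 7, 0, -7 every 3 steps. Step 6 lands at position 0 of the cycle → 7.
Second: linear, +4 per step → 20 at step 6.

[7,20]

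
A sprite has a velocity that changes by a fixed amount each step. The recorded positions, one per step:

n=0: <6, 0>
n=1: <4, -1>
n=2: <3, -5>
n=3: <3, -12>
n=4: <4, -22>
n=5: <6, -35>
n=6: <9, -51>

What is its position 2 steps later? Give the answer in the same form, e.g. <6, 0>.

<18, -92>

Taking differences between consecutive positions: <-2, -1>, <-1, -4>, <+0, -7>, <+1, -10>, <+2, -13>, <+3, -16>. These grow by <+1, -3> each step.
step 7: <9, -51> + <+4, -19> → <13, -70>
step 8: <13, -70> + <+5, -22> → <18, -92>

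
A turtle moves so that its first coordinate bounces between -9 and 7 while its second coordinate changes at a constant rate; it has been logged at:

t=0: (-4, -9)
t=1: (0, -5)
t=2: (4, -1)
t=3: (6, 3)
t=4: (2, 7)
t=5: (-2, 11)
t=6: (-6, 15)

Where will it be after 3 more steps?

(0, 27)

The first coordinate travels 4 per step and bounces off the walls at -9 and 7.
  step 7: -6 → -8
  step 8: -8 → -4
  step 9: -4 → 0
The second coordinate changes by +4 each step: at step 9 it is 27.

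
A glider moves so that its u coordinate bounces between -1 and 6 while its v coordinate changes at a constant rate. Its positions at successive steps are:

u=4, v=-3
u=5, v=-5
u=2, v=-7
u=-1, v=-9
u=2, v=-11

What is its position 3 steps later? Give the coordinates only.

The u coordinate reflects between -1 and 6, moving 3 per step.
  step 5: 2 → 5
  step 6: 5 → 4
  step 7: 4 → 1
The v coordinate changes by -2 each step: at step 7 it is -17.

u=1, v=-17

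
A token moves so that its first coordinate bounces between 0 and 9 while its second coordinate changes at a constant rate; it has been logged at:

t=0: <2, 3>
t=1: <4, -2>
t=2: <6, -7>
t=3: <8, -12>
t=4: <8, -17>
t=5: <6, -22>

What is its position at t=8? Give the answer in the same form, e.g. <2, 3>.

<0, -37>

The first coordinate travels 2 per step and bounces off the walls at 0 and 9.
  step 6: 6 → 4
  step 7: 4 → 2
  step 8: 2 → 0
The second coordinate changes by -5 each step: at step 8 it is -37.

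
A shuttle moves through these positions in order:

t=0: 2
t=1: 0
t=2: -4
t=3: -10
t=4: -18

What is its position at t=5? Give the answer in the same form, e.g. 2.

Taking differences between consecutive positions: -2, -4, -6, -8. These grow by -2 each step.
step 5: -18 − 10 → -28

-28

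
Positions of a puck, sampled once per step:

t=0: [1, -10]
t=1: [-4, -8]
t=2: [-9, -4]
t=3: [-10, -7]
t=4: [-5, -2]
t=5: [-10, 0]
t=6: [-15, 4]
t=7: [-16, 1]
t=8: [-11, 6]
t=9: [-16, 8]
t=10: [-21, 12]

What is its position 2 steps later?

[-17, 14]

Differencing gives [-5, +2], [-5, +4], [-1, -3], [+5, +5], [-5, +2], [-5, +4], [-1, -3], [+5, +5], [-5, +2], [-5, +4]. This is the pattern [-5, +2], [-5, +4], [-1, -3], [+5, +5] repeated.
step 11: apply [-1, -3] → [-22, 9]
step 12: apply [+5, +5] → [-17, 14]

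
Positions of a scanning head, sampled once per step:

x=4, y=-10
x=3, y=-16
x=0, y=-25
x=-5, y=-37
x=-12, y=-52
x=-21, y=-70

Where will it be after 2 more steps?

x=-45, y=-115

Taking differences between consecutive positions: (-1, -6), (-3, -9), (-5, -12), (-7, -15), (-9, -18). These grow by (-2, -3) each step.
step 6: x=-21, y=-70 + (-11, -21) → x=-32, y=-91
step 7: x=-32, y=-91 + (-13, -24) → x=-45, y=-115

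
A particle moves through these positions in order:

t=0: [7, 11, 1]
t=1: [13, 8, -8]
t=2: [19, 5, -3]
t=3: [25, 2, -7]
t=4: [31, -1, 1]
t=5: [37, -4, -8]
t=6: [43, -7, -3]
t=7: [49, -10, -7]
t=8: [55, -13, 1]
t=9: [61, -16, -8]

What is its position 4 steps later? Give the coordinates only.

[85, -28, -8]

First: linear, +6 per step → 85 at step 13.
Second: linear, -3 per step → -28 at step 13.
Third: cycles through 1, -8, -3, -7 every 4 steps. Step 13 lands at position 1 of the cycle → -8.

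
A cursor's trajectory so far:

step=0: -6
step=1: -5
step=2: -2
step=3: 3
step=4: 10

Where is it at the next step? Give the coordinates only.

19

Successive displacements: +1, +3, +5, +7 — each changes by +2.
step 5: 10 + 9 → 19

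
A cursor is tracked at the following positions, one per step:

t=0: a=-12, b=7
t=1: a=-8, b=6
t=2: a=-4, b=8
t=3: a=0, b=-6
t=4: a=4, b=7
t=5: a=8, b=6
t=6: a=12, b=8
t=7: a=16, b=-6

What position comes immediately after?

a=20, b=7

The a coordinate changes by +4 each step, so at step 8 it is -12 + 8·(4) = 20.
The b coordinate repeats the cycle [7, 6, 8, -6] with period 4; step 8 mod 4 = 0, giving 7.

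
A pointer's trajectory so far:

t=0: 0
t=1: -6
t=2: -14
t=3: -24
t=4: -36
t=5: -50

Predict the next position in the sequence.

Taking differences between consecutive positions: -6, -8, -10, -12, -14. These grow by -2 each step.
step 6: -50 − 16 → -66

-66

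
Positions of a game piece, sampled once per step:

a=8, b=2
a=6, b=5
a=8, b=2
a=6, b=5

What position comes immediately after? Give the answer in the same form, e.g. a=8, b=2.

Consecutive displacements (-2,+3), (+2,-3), (-2,+3) scale by a factor of -1 each step.
step 4: a=6, b=5 + (+2,-3) → a=8, b=2

a=8, b=2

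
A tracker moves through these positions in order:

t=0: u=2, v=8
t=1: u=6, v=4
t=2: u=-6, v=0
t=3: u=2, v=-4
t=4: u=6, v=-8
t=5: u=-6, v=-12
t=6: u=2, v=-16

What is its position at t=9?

u=2, v=-28

U: cycles through 2, 6, -6 every 3 steps. Step 9 lands at position 0 of the cycle → 2.
V: linear, -4 per step → -28 at step 9.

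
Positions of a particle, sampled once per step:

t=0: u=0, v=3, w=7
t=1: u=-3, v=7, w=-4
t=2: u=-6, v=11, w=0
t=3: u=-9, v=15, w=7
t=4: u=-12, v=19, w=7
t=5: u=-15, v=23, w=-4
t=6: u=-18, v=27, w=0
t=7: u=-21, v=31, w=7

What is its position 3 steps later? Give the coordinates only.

u=-30, v=43, w=0

The u coordinate changes by -3 each step, so at step 10 it is 0 + 10·(-3) = -30.
The v coordinate changes by +4 each step, so at step 10 it is 3 + 10·(4) = 43.
The w coordinate repeats the cycle [7, -4, 0, 7] with period 4; step 10 mod 4 = 2, giving 0.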